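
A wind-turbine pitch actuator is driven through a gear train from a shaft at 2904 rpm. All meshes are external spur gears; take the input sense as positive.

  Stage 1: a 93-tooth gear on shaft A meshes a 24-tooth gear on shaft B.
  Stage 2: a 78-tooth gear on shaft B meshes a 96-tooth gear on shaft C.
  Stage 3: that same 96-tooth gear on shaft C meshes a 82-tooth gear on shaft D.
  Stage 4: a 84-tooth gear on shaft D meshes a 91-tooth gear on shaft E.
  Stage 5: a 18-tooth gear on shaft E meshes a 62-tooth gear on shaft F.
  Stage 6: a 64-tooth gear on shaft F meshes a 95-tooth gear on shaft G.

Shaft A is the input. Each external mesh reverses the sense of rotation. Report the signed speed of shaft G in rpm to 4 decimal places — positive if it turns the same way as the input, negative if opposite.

+1932.5207 rpm (same as input, |ω| = 1932.5207 rpm)

Stage 1 [93T→24T]: ω = 2904.0000×93/24 = 11253.0000 rpm, dir flips to −; running = −11253.0000
Stage 2 [78T→96T]: ω = 11253.0000×78/96 = 9143.0625 rpm, dir flips to +; running = +9143.0625
Stage 3 [96T→82T]: ω = 9143.0625×96/82 = 10704.0732 rpm, dir flips to −; running = −10704.0732
Stage 4 [84T→91T]: ω = 10704.0732×84/91 = 9880.6829 rpm, dir flips to +; running = +9880.6829
Stage 5 [18T→62T]: ω = 9880.6829×18/62 = 2868.5854 rpm, dir flips to −; running = −2868.5854
Stage 6 [64T→95T]: ω = 2868.5854×64/95 = 1932.5207 rpm, dir flips to +; running = +1932.5207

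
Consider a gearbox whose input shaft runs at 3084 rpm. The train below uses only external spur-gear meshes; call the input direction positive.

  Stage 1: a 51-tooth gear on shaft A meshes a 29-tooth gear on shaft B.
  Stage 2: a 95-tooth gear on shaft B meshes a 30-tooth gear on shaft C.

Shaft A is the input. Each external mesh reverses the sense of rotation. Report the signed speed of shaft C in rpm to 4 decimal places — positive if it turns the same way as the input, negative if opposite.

Stage 1 [51T→29T]: ω = 3084.0000×51/29 = 5423.5862 rpm, dir flips to −; running = −5423.5862
Stage 2 [95T→30T]: ω = 5423.5862×95/30 = 17174.6897 rpm, dir flips to +; running = +17174.6897

+17174.6897 rpm (same as input, |ω| = 17174.6897 rpm)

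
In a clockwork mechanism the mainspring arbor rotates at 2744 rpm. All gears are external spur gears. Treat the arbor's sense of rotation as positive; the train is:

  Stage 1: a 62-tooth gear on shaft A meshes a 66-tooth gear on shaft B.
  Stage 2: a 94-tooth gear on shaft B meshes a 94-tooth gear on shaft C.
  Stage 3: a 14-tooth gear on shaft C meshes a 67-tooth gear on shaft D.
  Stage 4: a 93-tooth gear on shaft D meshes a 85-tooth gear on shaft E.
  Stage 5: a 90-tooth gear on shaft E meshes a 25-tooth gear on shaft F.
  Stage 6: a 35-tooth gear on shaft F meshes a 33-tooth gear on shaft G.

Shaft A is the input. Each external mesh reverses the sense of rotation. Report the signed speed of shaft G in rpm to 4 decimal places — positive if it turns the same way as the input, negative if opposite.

+2250.1202 rpm (same as input, |ω| = 2250.1202 rpm)

Stage 1 [62T→66T]: ω = 2744.0000×62/66 = 2577.6970 rpm, dir flips to −; running = −2577.6970
Stage 2 [94T→94T]: ω = 2577.6970×94/94 = 2577.6970 rpm, dir flips to +; running = +2577.6970
Stage 3 [14T→67T]: ω = 2577.6970×14/67 = 538.6232 rpm, dir flips to −; running = −538.6232
Stage 4 [93T→85T]: ω = 538.6232×93/85 = 589.3172 rpm, dir flips to +; running = +589.3172
Stage 5 [90T→25T]: ω = 589.3172×90/25 = 2121.5419 rpm, dir flips to −; running = −2121.5419
Stage 6 [35T→33T]: ω = 2121.5419×35/33 = 2250.1202 rpm, dir flips to +; running = +2250.1202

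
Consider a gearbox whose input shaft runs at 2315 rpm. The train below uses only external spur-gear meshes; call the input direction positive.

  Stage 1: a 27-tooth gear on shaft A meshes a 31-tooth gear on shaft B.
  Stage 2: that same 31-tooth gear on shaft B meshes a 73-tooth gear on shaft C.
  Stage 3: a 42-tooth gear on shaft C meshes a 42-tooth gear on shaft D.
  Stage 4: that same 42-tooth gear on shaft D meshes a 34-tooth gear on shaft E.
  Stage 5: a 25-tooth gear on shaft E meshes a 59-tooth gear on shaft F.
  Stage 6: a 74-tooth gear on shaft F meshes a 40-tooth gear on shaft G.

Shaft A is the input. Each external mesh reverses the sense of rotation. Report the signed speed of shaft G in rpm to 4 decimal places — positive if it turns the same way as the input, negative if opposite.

+829.1288 rpm (same as input, |ω| = 829.1288 rpm)

Stage 1 [27T→31T]: ω = 2315.0000×27/31 = 2016.2903 rpm, dir flips to −; running = −2016.2903
Stage 2 [31T→73T]: ω = 2016.2903×31/73 = 856.2329 rpm, dir flips to +; running = +856.2329
Stage 3 [42T→42T]: ω = 856.2329×42/42 = 856.2329 rpm, dir flips to −; running = −856.2329
Stage 4 [42T→34T]: ω = 856.2329×42/34 = 1057.6994 rpm, dir flips to +; running = +1057.6994
Stage 5 [25T→59T]: ω = 1057.6994×25/59 = 448.1777 rpm, dir flips to −; running = −448.1777
Stage 6 [74T→40T]: ω = 448.1777×74/40 = 829.1288 rpm, dir flips to +; running = +829.1288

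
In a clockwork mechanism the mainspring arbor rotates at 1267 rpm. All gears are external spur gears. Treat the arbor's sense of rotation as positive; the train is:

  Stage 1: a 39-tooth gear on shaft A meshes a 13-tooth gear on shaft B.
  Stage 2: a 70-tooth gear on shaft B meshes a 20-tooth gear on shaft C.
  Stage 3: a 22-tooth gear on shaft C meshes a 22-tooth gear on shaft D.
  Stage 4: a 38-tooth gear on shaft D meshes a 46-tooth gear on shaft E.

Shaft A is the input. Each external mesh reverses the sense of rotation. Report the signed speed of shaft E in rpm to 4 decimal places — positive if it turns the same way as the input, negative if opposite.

+10989.8478 rpm (same as input, |ω| = 10989.8478 rpm)

Stage 1 [39T→13T]: ω = 1267.0000×39/13 = 3801.0000 rpm, dir flips to −; running = −3801.0000
Stage 2 [70T→20T]: ω = 3801.0000×70/20 = 13303.5000 rpm, dir flips to +; running = +13303.5000
Stage 3 [22T→22T]: ω = 13303.5000×22/22 = 13303.5000 rpm, dir flips to −; running = −13303.5000
Stage 4 [38T→46T]: ω = 13303.5000×38/46 = 10989.8478 rpm, dir flips to +; running = +10989.8478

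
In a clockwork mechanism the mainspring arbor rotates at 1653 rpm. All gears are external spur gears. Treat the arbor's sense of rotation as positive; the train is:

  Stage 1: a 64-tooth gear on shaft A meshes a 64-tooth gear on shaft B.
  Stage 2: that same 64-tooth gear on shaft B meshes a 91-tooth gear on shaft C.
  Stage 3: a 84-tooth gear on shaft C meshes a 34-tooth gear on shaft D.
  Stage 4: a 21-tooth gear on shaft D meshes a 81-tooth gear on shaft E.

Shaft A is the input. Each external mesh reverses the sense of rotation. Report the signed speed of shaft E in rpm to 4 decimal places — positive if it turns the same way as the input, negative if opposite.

+744.6395 rpm (same as input, |ω| = 744.6395 rpm)

Stage 1 [64T→64T]: ω = 1653.0000×64/64 = 1653.0000 rpm, dir flips to −; running = −1653.0000
Stage 2 [64T→91T]: ω = 1653.0000×64/91 = 1162.5495 rpm, dir flips to +; running = +1162.5495
Stage 3 [84T→34T]: ω = 1162.5495×84/34 = 2872.1810 rpm, dir flips to −; running = −2872.1810
Stage 4 [21T→81T]: ω = 2872.1810×21/81 = 744.6395 rpm, dir flips to +; running = +744.6395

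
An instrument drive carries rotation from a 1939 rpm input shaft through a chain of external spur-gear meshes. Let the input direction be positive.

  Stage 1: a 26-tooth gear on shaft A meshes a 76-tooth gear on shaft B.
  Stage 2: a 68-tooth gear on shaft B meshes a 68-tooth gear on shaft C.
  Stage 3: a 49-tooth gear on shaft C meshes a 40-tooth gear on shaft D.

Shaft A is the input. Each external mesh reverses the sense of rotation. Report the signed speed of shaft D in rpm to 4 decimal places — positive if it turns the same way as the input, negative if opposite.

Stage 1 [26T→76T]: ω = 1939.0000×26/76 = 663.3421 rpm, dir flips to −; running = −663.3421
Stage 2 [68T→68T]: ω = 663.3421×68/68 = 663.3421 rpm, dir flips to +; running = +663.3421
Stage 3 [49T→40T]: ω = 663.3421×49/40 = 812.5941 rpm, dir flips to −; running = −812.5941

-812.5941 rpm (opposite to input, |ω| = 812.5941 rpm)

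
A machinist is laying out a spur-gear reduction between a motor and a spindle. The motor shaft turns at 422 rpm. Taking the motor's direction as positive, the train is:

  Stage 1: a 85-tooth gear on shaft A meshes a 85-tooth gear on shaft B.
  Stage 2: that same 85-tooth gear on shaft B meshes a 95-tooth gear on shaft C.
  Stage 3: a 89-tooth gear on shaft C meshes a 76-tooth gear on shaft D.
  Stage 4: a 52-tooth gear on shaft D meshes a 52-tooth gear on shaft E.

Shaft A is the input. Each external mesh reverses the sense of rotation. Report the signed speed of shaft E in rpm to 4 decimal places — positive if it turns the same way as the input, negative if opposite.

Stage 1 [85T→85T]: ω = 422.0000×85/85 = 422.0000 rpm, dir flips to −; running = −422.0000
Stage 2 [85T→95T]: ω = 422.0000×85/95 = 377.5789 rpm, dir flips to +; running = +377.5789
Stage 3 [89T→76T]: ω = 377.5789×89/76 = 442.1648 rpm, dir flips to −; running = −442.1648
Stage 4 [52T→52T]: ω = 442.1648×52/52 = 442.1648 rpm, dir flips to +; running = +442.1648

+442.1648 rpm (same as input, |ω| = 442.1648 rpm)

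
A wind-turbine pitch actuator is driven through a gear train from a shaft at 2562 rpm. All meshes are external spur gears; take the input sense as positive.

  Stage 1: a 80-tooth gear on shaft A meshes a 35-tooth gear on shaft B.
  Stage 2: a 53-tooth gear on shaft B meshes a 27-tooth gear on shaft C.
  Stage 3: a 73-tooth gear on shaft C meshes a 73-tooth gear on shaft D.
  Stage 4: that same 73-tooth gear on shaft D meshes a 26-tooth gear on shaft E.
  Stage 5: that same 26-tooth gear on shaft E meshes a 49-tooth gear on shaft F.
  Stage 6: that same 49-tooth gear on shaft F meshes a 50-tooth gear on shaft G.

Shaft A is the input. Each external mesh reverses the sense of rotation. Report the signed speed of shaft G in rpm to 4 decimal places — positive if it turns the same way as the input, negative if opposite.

+16782.8622 rpm (same as input, |ω| = 16782.8622 rpm)

Stage 1 [80T→35T]: ω = 2562.0000×80/35 = 5856.0000 rpm, dir flips to −; running = −5856.0000
Stage 2 [53T→27T]: ω = 5856.0000×53/27 = 11495.1111 rpm, dir flips to +; running = +11495.1111
Stage 3 [73T→73T]: ω = 11495.1111×73/73 = 11495.1111 rpm, dir flips to −; running = −11495.1111
Stage 4 [73T→26T]: ω = 11495.1111×73/26 = 32274.7350 rpm, dir flips to +; running = +32274.7350
Stage 5 [26T→49T]: ω = 32274.7350×26/49 = 17125.3696 rpm, dir flips to −; running = −17125.3696
Stage 6 [49T→50T]: ω = 17125.3696×49/50 = 16782.8622 rpm, dir flips to +; running = +16782.8622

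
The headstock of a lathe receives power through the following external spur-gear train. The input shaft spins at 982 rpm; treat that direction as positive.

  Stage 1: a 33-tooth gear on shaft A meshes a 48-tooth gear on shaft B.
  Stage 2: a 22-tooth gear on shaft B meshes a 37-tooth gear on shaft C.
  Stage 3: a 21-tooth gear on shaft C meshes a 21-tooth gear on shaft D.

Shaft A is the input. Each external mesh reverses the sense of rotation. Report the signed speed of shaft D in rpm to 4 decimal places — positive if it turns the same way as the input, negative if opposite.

-401.4257 rpm (opposite to input, |ω| = 401.4257 rpm)

Stage 1 [33T→48T]: ω = 982.0000×33/48 = 675.1250 rpm, dir flips to −; running = −675.1250
Stage 2 [22T→37T]: ω = 675.1250×22/37 = 401.4257 rpm, dir flips to +; running = +401.4257
Stage 3 [21T→21T]: ω = 401.4257×21/21 = 401.4257 rpm, dir flips to −; running = −401.4257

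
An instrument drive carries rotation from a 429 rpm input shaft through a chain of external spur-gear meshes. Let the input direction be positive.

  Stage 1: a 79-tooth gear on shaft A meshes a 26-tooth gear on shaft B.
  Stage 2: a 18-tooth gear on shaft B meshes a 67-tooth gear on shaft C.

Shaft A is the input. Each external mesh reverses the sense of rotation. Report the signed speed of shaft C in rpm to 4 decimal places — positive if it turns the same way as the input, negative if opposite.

Stage 1 [79T→26T]: ω = 429.0000×79/26 = 1303.5000 rpm, dir flips to −; running = −1303.5000
Stage 2 [18T→67T]: ω = 1303.5000×18/67 = 350.1940 rpm, dir flips to +; running = +350.1940

+350.1940 rpm (same as input, |ω| = 350.1940 rpm)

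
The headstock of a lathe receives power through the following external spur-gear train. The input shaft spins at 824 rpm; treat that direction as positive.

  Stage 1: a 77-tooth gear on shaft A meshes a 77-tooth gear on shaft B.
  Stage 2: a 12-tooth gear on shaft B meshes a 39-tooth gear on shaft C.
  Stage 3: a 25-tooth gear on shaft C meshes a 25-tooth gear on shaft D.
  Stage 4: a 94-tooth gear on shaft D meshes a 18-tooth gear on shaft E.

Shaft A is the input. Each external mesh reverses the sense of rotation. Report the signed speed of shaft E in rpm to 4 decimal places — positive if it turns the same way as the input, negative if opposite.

+1324.0342 rpm (same as input, |ω| = 1324.0342 rpm)

Stage 1 [77T→77T]: ω = 824.0000×77/77 = 824.0000 rpm, dir flips to −; running = −824.0000
Stage 2 [12T→39T]: ω = 824.0000×12/39 = 253.5385 rpm, dir flips to +; running = +253.5385
Stage 3 [25T→25T]: ω = 253.5385×25/25 = 253.5385 rpm, dir flips to −; running = −253.5385
Stage 4 [94T→18T]: ω = 253.5385×94/18 = 1324.0342 rpm, dir flips to +; running = +1324.0342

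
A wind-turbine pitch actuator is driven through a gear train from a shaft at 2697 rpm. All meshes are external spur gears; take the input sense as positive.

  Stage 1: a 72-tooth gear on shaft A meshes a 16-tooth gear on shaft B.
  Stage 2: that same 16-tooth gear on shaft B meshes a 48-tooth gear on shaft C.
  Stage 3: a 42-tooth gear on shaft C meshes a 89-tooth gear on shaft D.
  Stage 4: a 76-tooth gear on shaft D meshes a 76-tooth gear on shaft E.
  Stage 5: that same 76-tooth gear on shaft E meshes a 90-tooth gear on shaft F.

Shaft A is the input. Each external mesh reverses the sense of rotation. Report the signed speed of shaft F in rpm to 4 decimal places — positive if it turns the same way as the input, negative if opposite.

Stage 1 [72T→16T]: ω = 2697.0000×72/16 = 12136.5000 rpm, dir flips to −; running = −12136.5000
Stage 2 [16T→48T]: ω = 12136.5000×16/48 = 4045.5000 rpm, dir flips to +; running = +4045.5000
Stage 3 [42T→89T]: ω = 4045.5000×42/89 = 1909.1124 rpm, dir flips to −; running = −1909.1124
Stage 4 [76T→76T]: ω = 1909.1124×76/76 = 1909.1124 rpm, dir flips to +; running = +1909.1124
Stage 5 [76T→90T]: ω = 1909.1124×76/90 = 1612.1393 rpm, dir flips to −; running = −1612.1393

-1612.1393 rpm (opposite to input, |ω| = 1612.1393 rpm)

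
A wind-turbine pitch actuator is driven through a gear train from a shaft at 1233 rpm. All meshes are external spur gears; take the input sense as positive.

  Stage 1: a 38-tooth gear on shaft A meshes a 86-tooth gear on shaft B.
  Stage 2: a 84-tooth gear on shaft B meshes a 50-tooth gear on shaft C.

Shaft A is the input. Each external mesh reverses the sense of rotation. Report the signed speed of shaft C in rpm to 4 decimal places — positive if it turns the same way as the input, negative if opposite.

+915.2874 rpm (same as input, |ω| = 915.2874 rpm)

Stage 1 [38T→86T]: ω = 1233.0000×38/86 = 544.8140 rpm, dir flips to −; running = −544.8140
Stage 2 [84T→50T]: ω = 544.8140×84/50 = 915.2874 rpm, dir flips to +; running = +915.2874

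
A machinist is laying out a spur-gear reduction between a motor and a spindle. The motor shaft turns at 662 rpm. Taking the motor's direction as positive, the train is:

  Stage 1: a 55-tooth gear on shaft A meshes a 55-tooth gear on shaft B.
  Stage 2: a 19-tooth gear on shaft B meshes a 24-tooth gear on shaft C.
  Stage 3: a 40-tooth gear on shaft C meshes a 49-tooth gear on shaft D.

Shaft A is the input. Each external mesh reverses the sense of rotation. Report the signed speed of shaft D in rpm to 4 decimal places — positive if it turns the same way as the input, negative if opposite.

-427.8231 rpm (opposite to input, |ω| = 427.8231 rpm)

Stage 1 [55T→55T]: ω = 662.0000×55/55 = 662.0000 rpm, dir flips to −; running = −662.0000
Stage 2 [19T→24T]: ω = 662.0000×19/24 = 524.0833 rpm, dir flips to +; running = +524.0833
Stage 3 [40T→49T]: ω = 524.0833×40/49 = 427.8231 rpm, dir flips to −; running = −427.8231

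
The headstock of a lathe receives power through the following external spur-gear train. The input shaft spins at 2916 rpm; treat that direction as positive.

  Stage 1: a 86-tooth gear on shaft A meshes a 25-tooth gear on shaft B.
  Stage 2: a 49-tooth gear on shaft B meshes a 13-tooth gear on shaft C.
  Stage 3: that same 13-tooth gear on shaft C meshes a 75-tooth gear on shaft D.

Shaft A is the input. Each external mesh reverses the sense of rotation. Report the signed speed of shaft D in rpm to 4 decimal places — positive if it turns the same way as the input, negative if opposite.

Stage 1 [86T→25T]: ω = 2916.0000×86/25 = 10031.0400 rpm, dir flips to −; running = −10031.0400
Stage 2 [49T→13T]: ω = 10031.0400×49/13 = 37809.3046 rpm, dir flips to +; running = +37809.3046
Stage 3 [13T→75T]: ω = 37809.3046×13/75 = 6553.6128 rpm, dir flips to −; running = −6553.6128

-6553.6128 rpm (opposite to input, |ω| = 6553.6128 rpm)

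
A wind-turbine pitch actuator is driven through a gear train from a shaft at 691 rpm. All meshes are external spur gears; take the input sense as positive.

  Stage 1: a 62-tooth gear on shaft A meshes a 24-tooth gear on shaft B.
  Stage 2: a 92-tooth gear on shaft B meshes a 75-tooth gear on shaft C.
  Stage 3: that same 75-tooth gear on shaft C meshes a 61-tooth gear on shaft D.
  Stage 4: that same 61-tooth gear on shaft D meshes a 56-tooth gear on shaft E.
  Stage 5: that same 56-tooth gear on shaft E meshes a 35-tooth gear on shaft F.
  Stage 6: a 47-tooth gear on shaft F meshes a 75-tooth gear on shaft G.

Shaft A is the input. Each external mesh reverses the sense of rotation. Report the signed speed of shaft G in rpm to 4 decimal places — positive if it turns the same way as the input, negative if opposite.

+2940.4573 rpm (same as input, |ω| = 2940.4573 rpm)

Stage 1 [62T→24T]: ω = 691.0000×62/24 = 1785.0833 rpm, dir flips to −; running = −1785.0833
Stage 2 [92T→75T]: ω = 1785.0833×92/75 = 2189.7022 rpm, dir flips to +; running = +2189.7022
Stage 3 [75T→61T]: ω = 2189.7022×75/61 = 2692.2568 rpm, dir flips to −; running = −2692.2568
Stage 4 [61T→56T]: ω = 2692.2568×61/56 = 2932.6369 rpm, dir flips to +; running = +2932.6369
Stage 5 [56T→35T]: ω = 2932.6369×56/35 = 4692.2190 rpm, dir flips to −; running = −4692.2190
Stage 6 [47T→75T]: ω = 4692.2190×47/75 = 2940.4573 rpm, dir flips to +; running = +2940.4573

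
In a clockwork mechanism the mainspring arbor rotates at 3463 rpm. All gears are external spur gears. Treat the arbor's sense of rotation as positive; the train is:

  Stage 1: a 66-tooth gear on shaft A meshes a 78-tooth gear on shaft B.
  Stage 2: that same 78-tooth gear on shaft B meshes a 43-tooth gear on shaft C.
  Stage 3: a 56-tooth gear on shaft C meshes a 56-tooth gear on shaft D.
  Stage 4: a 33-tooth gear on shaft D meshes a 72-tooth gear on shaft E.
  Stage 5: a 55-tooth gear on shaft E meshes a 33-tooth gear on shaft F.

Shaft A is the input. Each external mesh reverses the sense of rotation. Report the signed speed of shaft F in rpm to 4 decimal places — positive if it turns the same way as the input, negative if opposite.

Stage 1 [66T→78T]: ω = 3463.0000×66/78 = 2930.2308 rpm, dir flips to −; running = −2930.2308
Stage 2 [78T→43T]: ω = 2930.2308×78/43 = 5315.3023 rpm, dir flips to +; running = +5315.3023
Stage 3 [56T→56T]: ω = 5315.3023×56/56 = 5315.3023 rpm, dir flips to −; running = −5315.3023
Stage 4 [33T→72T]: ω = 5315.3023×33/72 = 2436.1802 rpm, dir flips to +; running = +2436.1802
Stage 5 [55T→33T]: ω = 2436.1802×55/33 = 4060.3004 rpm, dir flips to −; running = −4060.3004

-4060.3004 rpm (opposite to input, |ω| = 4060.3004 rpm)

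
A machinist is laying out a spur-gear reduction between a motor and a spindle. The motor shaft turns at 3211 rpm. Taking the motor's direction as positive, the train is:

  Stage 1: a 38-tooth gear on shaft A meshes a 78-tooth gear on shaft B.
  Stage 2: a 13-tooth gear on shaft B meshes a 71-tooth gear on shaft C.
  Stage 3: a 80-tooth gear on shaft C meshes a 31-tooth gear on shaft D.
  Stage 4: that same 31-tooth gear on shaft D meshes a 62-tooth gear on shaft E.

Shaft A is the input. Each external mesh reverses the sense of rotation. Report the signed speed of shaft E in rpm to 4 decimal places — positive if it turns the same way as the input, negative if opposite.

Stage 1 [38T→78T]: ω = 3211.0000×38/78 = 1564.3333 rpm, dir flips to −; running = −1564.3333
Stage 2 [13T→71T]: ω = 1564.3333×13/71 = 286.4272 rpm, dir flips to +; running = +286.4272
Stage 3 [80T→31T]: ω = 286.4272×80/31 = 739.1670 rpm, dir flips to −; running = −739.1670
Stage 4 [31T→62T]: ω = 739.1670×31/62 = 369.5835 rpm, dir flips to +; running = +369.5835

+369.5835 rpm (same as input, |ω| = 369.5835 rpm)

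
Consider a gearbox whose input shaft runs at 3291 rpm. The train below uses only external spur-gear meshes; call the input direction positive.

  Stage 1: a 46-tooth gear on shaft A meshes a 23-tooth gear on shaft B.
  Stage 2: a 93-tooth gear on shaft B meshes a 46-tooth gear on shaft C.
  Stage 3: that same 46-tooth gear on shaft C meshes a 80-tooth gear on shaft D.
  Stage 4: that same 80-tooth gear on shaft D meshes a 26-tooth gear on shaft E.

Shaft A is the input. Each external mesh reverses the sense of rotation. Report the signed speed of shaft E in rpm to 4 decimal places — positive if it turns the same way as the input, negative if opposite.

Stage 1 [46T→23T]: ω = 3291.0000×46/23 = 6582.0000 rpm, dir flips to −; running = −6582.0000
Stage 2 [93T→46T]: ω = 6582.0000×93/46 = 13307.0870 rpm, dir flips to +; running = +13307.0870
Stage 3 [46T→80T]: ω = 13307.0870×46/80 = 7651.5750 rpm, dir flips to −; running = −7651.5750
Stage 4 [80T→26T]: ω = 7651.5750×80/26 = 23543.3077 rpm, dir flips to +; running = +23543.3077

+23543.3077 rpm (same as input, |ω| = 23543.3077 rpm)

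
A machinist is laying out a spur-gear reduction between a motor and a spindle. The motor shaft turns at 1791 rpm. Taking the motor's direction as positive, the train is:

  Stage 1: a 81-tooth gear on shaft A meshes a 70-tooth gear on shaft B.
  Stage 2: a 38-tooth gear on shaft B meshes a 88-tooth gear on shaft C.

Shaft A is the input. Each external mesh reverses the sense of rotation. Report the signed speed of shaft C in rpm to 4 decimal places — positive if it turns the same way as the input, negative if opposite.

Stage 1 [81T→70T]: ω = 1791.0000×81/70 = 2072.4429 rpm, dir flips to −; running = −2072.4429
Stage 2 [38T→88T]: ω = 2072.4429×38/88 = 894.9185 rpm, dir flips to +; running = +894.9185

+894.9185 rpm (same as input, |ω| = 894.9185 rpm)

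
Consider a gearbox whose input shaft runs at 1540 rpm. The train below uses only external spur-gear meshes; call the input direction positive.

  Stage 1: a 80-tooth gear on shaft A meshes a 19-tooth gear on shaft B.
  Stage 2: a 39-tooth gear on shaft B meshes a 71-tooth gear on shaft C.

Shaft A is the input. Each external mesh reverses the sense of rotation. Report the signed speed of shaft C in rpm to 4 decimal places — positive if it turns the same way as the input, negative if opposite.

Stage 1 [80T→19T]: ω = 1540.0000×80/19 = 6484.2105 rpm, dir flips to −; running = −6484.2105
Stage 2 [39T→71T]: ω = 6484.2105×39/71 = 3561.7494 rpm, dir flips to +; running = +3561.7494

+3561.7494 rpm (same as input, |ω| = 3561.7494 rpm)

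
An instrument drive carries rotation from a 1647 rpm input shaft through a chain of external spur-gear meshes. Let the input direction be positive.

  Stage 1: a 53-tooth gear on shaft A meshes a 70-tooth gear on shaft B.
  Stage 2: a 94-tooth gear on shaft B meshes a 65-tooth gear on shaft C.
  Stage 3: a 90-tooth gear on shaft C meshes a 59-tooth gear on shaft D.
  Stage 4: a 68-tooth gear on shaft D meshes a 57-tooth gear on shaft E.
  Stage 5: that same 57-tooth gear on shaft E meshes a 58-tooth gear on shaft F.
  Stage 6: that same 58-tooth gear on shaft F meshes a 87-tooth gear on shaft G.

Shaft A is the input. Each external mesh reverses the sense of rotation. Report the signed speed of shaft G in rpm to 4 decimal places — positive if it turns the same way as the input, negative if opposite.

Stage 1 [53T→70T]: ω = 1647.0000×53/70 = 1247.0143 rpm, dir flips to −; running = −1247.0143
Stage 2 [94T→65T]: ω = 1247.0143×94/65 = 1803.3745 rpm, dir flips to +; running = +1803.3745
Stage 3 [90T→59T]: ω = 1803.3745×90/59 = 2750.9103 rpm, dir flips to −; running = −2750.9103
Stage 4 [68T→57T]: ω = 2750.9103×68/57 = 3281.7877 rpm, dir flips to +; running = +3281.7877
Stage 5 [57T→58T]: ω = 3281.7877×57/58 = 3225.2051 rpm, dir flips to −; running = −3225.2051
Stage 6 [58T→87T]: ω = 3225.2051×58/87 = 2150.1368 rpm, dir flips to +; running = +2150.1368

+2150.1368 rpm (same as input, |ω| = 2150.1368 rpm)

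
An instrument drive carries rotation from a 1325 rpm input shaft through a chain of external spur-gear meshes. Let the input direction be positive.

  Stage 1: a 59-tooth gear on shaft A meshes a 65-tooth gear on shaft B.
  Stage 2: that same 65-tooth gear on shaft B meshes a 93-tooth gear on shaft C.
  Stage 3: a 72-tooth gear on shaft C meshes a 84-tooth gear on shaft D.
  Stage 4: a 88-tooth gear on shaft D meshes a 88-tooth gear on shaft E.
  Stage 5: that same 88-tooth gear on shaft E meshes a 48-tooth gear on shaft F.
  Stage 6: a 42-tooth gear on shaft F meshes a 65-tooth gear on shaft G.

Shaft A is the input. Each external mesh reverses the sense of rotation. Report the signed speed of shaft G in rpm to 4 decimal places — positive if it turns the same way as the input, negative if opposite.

Stage 1 [59T→65T]: ω = 1325.0000×59/65 = 1202.6923 rpm, dir flips to −; running = −1202.6923
Stage 2 [65T→93T]: ω = 1202.6923×65/93 = 840.5914 rpm, dir flips to +; running = +840.5914
Stage 3 [72T→84T]: ω = 840.5914×72/84 = 720.5069 rpm, dir flips to −; running = −720.5069
Stage 4 [88T→88T]: ω = 720.5069×88/88 = 720.5069 rpm, dir flips to +; running = +720.5069
Stage 5 [88T→48T]: ω = 720.5069×88/48 = 1320.9293 rpm, dir flips to −; running = −1320.9293
Stage 6 [42T→65T]: ω = 1320.9293×42/65 = 853.5236 rpm, dir flips to +; running = +853.5236

+853.5236 rpm (same as input, |ω| = 853.5236 rpm)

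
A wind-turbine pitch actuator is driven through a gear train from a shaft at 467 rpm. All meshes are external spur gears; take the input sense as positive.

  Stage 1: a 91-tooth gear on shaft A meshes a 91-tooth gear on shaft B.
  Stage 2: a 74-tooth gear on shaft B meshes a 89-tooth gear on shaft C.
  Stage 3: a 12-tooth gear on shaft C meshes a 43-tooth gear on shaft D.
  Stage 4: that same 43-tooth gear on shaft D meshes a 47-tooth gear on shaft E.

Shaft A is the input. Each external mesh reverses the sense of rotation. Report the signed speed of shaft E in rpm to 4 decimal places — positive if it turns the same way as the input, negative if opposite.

Stage 1 [91T→91T]: ω = 467.0000×91/91 = 467.0000 rpm, dir flips to −; running = −467.0000
Stage 2 [74T→89T]: ω = 467.0000×74/89 = 388.2921 rpm, dir flips to +; running = +388.2921
Stage 3 [12T→43T]: ω = 388.2921×12/43 = 108.3606 rpm, dir flips to −; running = −108.3606
Stage 4 [43T→47T]: ω = 108.3606×43/47 = 99.1384 rpm, dir flips to +; running = +99.1384

+99.1384 rpm (same as input, |ω| = 99.1384 rpm)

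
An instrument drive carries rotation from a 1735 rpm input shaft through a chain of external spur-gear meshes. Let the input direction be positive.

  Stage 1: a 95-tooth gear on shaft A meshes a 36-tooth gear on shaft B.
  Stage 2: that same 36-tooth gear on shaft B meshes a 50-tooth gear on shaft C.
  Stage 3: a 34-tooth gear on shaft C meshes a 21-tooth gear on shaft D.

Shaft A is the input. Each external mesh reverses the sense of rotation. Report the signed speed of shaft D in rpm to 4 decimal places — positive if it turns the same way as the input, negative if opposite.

Stage 1 [95T→36T]: ω = 1735.0000×95/36 = 4578.4722 rpm, dir flips to −; running = −4578.4722
Stage 2 [36T→50T]: ω = 4578.4722×36/50 = 3296.5000 rpm, dir flips to +; running = +3296.5000
Stage 3 [34T→21T]: ω = 3296.5000×34/21 = 5337.1905 rpm, dir flips to −; running = −5337.1905

-5337.1905 rpm (opposite to input, |ω| = 5337.1905 rpm)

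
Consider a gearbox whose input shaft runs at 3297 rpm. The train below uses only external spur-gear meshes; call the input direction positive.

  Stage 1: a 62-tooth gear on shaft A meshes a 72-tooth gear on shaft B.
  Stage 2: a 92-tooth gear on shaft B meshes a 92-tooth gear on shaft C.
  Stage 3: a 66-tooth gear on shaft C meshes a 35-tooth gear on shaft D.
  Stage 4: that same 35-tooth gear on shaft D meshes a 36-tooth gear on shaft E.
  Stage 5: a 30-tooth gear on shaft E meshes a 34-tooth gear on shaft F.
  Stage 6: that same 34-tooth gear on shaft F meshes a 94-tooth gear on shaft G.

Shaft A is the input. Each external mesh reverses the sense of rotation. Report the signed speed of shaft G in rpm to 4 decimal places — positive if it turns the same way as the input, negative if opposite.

Stage 1 [62T→72T]: ω = 3297.0000×62/72 = 2839.0833 rpm, dir flips to −; running = −2839.0833
Stage 2 [92T→92T]: ω = 2839.0833×92/92 = 2839.0833 rpm, dir flips to +; running = +2839.0833
Stage 3 [66T→35T]: ω = 2839.0833×66/35 = 5353.7000 rpm, dir flips to −; running = −5353.7000
Stage 4 [35T→36T]: ω = 5353.7000×35/36 = 5204.9861 rpm, dir flips to +; running = +5204.9861
Stage 5 [30T→34T]: ω = 5204.9861×30/34 = 4592.6348 rpm, dir flips to −; running = −4592.6348
Stage 6 [34T→94T]: ω = 4592.6348×34/94 = 1661.1658 rpm, dir flips to +; running = +1661.1658

+1661.1658 rpm (same as input, |ω| = 1661.1658 rpm)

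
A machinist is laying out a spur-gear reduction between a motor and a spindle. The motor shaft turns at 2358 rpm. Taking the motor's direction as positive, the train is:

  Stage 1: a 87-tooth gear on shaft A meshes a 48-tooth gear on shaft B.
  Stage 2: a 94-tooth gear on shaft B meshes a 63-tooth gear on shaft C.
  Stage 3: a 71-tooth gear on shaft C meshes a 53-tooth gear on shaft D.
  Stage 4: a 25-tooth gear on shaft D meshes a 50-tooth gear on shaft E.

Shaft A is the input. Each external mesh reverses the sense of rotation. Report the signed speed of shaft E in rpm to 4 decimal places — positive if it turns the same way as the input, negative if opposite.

Stage 1 [87T→48T]: ω = 2358.0000×87/48 = 4273.8750 rpm, dir flips to −; running = −4273.8750
Stage 2 [94T→63T]: ω = 4273.8750×94/63 = 6376.8929 rpm, dir flips to +; running = +6376.8929
Stage 3 [71T→53T]: ω = 6376.8929×71/53 = 8542.6301 rpm, dir flips to −; running = −8542.6301
Stage 4 [25T→50T]: ω = 8542.6301×25/50 = 4271.3150 rpm, dir flips to +; running = +4271.3150

+4271.3150 rpm (same as input, |ω| = 4271.3150 rpm)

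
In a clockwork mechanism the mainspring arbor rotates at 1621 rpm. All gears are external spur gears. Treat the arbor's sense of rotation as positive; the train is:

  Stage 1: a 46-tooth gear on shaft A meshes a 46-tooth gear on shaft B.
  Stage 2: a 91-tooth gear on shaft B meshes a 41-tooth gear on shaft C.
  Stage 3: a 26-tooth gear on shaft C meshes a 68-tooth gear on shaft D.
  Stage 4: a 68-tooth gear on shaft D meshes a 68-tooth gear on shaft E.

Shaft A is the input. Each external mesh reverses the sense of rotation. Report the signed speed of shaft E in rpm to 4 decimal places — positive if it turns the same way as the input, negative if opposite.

Stage 1 [46T→46T]: ω = 1621.0000×46/46 = 1621.0000 rpm, dir flips to −; running = −1621.0000
Stage 2 [91T→41T]: ω = 1621.0000×91/41 = 3597.8293 rpm, dir flips to +; running = +3597.8293
Stage 3 [26T→68T]: ω = 3597.8293×26/68 = 1375.6406 rpm, dir flips to −; running = −1375.6406
Stage 4 [68T→68T]: ω = 1375.6406×68/68 = 1375.6406 rpm, dir flips to +; running = +1375.6406

+1375.6406 rpm (same as input, |ω| = 1375.6406 rpm)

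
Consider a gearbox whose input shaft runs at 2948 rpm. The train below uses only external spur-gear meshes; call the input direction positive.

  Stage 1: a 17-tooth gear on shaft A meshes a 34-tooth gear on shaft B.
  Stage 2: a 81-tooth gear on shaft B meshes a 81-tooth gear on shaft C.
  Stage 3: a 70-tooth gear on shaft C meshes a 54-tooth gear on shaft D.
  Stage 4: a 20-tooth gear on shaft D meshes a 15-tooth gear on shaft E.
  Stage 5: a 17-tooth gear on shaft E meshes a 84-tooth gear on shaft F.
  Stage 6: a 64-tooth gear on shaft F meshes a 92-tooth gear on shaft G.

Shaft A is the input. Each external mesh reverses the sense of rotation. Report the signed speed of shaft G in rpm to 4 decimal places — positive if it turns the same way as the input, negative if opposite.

Stage 1 [17T→34T]: ω = 2948.0000×17/34 = 1474.0000 rpm, dir flips to −; running = −1474.0000
Stage 2 [81T→81T]: ω = 1474.0000×81/81 = 1474.0000 rpm, dir flips to +; running = +1474.0000
Stage 3 [70T→54T]: ω = 1474.0000×70/54 = 1910.7407 rpm, dir flips to −; running = −1910.7407
Stage 4 [20T→15T]: ω = 1910.7407×20/15 = 2547.6543 rpm, dir flips to +; running = +2547.6543
Stage 5 [17T→84T]: ω = 2547.6543×17/84 = 515.5967 rpm, dir flips to −; running = −515.5967
Stage 6 [64T→92T]: ω = 515.5967×64/92 = 358.6760 rpm, dir flips to +; running = +358.6760

+358.6760 rpm (same as input, |ω| = 358.6760 rpm)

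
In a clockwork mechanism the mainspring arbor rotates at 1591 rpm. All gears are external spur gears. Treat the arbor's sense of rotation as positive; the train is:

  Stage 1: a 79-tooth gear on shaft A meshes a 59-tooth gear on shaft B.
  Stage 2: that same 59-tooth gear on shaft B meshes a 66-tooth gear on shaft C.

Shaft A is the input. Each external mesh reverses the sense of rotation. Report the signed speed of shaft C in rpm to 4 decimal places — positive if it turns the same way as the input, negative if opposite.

+1904.3788 rpm (same as input, |ω| = 1904.3788 rpm)

Stage 1 [79T→59T]: ω = 1591.0000×79/59 = 2130.3220 rpm, dir flips to −; running = −2130.3220
Stage 2 [59T→66T]: ω = 2130.3220×59/66 = 1904.3788 rpm, dir flips to +; running = +1904.3788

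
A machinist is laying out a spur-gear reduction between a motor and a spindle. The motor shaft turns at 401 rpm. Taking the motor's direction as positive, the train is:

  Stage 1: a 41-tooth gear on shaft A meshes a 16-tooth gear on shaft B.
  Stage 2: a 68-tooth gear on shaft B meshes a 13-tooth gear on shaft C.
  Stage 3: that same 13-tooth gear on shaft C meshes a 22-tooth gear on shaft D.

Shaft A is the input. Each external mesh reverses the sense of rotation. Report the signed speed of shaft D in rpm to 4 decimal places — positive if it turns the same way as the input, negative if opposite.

-3176.1023 rpm (opposite to input, |ω| = 3176.1023 rpm)

Stage 1 [41T→16T]: ω = 401.0000×41/16 = 1027.5625 rpm, dir flips to −; running = −1027.5625
Stage 2 [68T→13T]: ω = 1027.5625×68/13 = 5374.9423 rpm, dir flips to +; running = +5374.9423
Stage 3 [13T→22T]: ω = 5374.9423×13/22 = 3176.1023 rpm, dir flips to −; running = −3176.1023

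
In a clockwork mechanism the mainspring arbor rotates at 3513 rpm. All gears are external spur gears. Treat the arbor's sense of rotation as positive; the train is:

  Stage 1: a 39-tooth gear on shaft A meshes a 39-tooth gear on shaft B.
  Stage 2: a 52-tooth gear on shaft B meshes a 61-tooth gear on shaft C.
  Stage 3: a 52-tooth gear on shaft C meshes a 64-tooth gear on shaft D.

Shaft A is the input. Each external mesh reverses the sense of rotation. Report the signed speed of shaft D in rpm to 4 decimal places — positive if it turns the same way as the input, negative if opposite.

Stage 1 [39T→39T]: ω = 3513.0000×39/39 = 3513.0000 rpm, dir flips to −; running = −3513.0000
Stage 2 [52T→61T]: ω = 3513.0000×52/61 = 2994.6885 rpm, dir flips to +; running = +2994.6885
Stage 3 [52T→64T]: ω = 2994.6885×52/64 = 2433.1844 rpm, dir flips to −; running = −2433.1844

-2433.1844 rpm (opposite to input, |ω| = 2433.1844 rpm)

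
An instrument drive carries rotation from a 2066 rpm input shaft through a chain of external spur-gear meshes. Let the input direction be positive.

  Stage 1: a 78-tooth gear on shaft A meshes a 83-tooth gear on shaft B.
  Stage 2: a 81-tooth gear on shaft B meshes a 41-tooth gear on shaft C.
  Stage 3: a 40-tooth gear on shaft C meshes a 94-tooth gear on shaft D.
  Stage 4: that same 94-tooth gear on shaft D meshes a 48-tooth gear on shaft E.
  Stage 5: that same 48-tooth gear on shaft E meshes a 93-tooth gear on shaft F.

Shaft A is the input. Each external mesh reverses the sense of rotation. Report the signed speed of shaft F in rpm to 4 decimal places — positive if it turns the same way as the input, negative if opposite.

-1649.7762 rpm (opposite to input, |ω| = 1649.7762 rpm)

Stage 1 [78T→83T]: ω = 2066.0000×78/83 = 1941.5422 rpm, dir flips to −; running = −1941.5422
Stage 2 [81T→41T]: ω = 1941.5422×81/41 = 3835.7297 rpm, dir flips to +; running = +3835.7297
Stage 3 [40T→94T]: ω = 3835.7297×40/94 = 1632.2254 rpm, dir flips to −; running = −1632.2254
Stage 4 [94T→48T]: ω = 1632.2254×94/48 = 3196.4414 rpm, dir flips to +; running = +3196.4414
Stage 5 [48T→93T]: ω = 3196.4414×48/93 = 1649.7762 rpm, dir flips to −; running = −1649.7762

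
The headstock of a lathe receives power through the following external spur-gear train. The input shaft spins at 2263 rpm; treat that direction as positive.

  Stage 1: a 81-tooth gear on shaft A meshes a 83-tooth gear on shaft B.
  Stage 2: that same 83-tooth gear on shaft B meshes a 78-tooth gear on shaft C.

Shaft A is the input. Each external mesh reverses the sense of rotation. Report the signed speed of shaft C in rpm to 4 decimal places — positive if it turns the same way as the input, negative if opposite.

Stage 1 [81T→83T]: ω = 2263.0000×81/83 = 2208.4699 rpm, dir flips to −; running = −2208.4699
Stage 2 [83T→78T]: ω = 2208.4699×83/78 = 2350.0385 rpm, dir flips to +; running = +2350.0385

+2350.0385 rpm (same as input, |ω| = 2350.0385 rpm)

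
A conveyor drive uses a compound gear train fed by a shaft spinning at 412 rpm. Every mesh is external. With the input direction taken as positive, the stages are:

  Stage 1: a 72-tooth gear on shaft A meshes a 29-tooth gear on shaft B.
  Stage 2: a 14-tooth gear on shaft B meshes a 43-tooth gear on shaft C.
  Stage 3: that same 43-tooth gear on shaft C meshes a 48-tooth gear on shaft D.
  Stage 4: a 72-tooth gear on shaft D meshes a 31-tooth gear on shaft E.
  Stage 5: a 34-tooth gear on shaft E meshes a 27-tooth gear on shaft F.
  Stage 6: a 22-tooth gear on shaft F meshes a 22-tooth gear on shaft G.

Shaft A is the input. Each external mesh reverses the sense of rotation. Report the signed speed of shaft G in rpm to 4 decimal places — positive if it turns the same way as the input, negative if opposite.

+872.5784 rpm (same as input, |ω| = 872.5784 rpm)

Stage 1 [72T→29T]: ω = 412.0000×72/29 = 1022.8966 rpm, dir flips to −; running = −1022.8966
Stage 2 [14T→43T]: ω = 1022.8966×14/43 = 333.0361 rpm, dir flips to +; running = +333.0361
Stage 3 [43T→48T]: ω = 333.0361×43/48 = 298.3448 rpm, dir flips to −; running = −298.3448
Stage 4 [72T→31T]: ω = 298.3448×72/31 = 692.9299 rpm, dir flips to +; running = +692.9299
Stage 5 [34T→27T]: ω = 692.9299×34/27 = 872.5784 rpm, dir flips to −; running = −872.5784
Stage 6 [22T→22T]: ω = 872.5784×22/22 = 872.5784 rpm, dir flips to +; running = +872.5784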